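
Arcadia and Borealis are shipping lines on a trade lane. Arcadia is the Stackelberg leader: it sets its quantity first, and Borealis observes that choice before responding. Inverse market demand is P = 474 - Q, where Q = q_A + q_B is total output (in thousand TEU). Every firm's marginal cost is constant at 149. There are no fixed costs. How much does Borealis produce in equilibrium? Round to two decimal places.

81.25

The follower Borealis best-responds to any q_A: π_B = (474 - Q)q_B - 149q_B.
Follower FOC: 325 - q_A - 2q_B = 0, so q_B(q_A) = (325 - q_A)/2.
The leader anticipates this reaction. Substituting into P = 474 - Q gives P = 623/2 - (1/2)q_A, so π_A = (623/2 - (1/2)q_A)q_A - 149q_A.
Leader FOC: 325/2 - q_A = 0, so q_A = 325/2.
Then q_B = (325 - 325/2)/2 = 325/4.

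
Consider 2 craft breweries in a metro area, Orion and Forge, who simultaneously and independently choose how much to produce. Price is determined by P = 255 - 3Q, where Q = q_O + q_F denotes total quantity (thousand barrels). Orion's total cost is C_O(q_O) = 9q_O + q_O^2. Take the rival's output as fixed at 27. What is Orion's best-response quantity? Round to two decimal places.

With the rival's output fixed at 27, Orion's profit is π_O = (255 - 3·27 - 3q_O)q_O - (9q_O + q_O²) = (174 - 3q_O)q_O - (9q_O + q_O²).
∂π_O/∂q_O = 165 - 8q_O = 0, so q_O = 165/8.

20.63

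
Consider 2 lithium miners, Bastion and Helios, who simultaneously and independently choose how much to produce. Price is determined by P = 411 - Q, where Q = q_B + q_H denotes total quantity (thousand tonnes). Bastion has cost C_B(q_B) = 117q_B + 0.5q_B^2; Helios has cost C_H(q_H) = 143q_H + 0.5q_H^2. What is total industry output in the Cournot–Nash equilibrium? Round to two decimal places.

140.50

Bastion's profit: π_B = (411 - Q)q_B - (117q_B + (1/2)q_B²). Setting ∂π_B/∂q_B = 0: 294 - 3q_B - (q_H) = 0.
Helios's profit: π_H = (411 - Q)q_H - (143q_H + (1/2)q_H²). Setting ∂π_H/∂q_H = 0: 268 - 3q_H - (q_B) = 0.
Rearranging gives the reaction functions q_B = (294 - q_H)/3 and q_H = (268 - q_B)/3.
Substituting one into the other gives q_B = 307/4 and q_H = 255/4.
Total output Q = 307/4 + 255/4 = 281/2.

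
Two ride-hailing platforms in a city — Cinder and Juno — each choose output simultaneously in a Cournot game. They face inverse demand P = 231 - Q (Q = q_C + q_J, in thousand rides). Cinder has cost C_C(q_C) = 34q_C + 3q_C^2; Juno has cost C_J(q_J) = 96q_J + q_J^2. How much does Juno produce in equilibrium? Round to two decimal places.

Cinder's profit: π_C = (231 - Q)q_C - (34q_C + 3q_C²). Setting ∂π_C/∂q_C = 0: 197 - 8q_C - (q_J) = 0.
Juno's first-order condition: 135 - 4q_J - (q_C) = 0.
Best responses: q_C = (197 - q_J)/8, q_J = (135 - q_C)/4.
Solving the pair: q_C = 653/31, q_J = 883/31.

28.48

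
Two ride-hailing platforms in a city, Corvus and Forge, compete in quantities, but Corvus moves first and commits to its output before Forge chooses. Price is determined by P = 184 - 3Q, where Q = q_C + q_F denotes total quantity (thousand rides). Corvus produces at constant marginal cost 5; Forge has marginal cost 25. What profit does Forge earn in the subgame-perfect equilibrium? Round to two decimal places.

295.02

Solve by backward induction. Given q_C, the follower Forge maximises π_F = (184 - 3q_C - 3q_F)q_F - 25q_F.
Setting the follower's marginal profit to zero, 159 - 3q_C - 6q_F = 0, i.e. q_F = (159 - 3q_C)/6.
Corvus substitutes q_F(q_C) into its own profit: π_C = q_C(184 - 3q_C - (159 - 3q_C)/2) - 5q_C = (209/2 - (3/2)q_C)q_C - 5q_C.
Leader FOC: 199/2 - 3q_C = 0, so q_C = 199/6.
Then q_F = (159 - 3·(199/6))/6 = 119/12.
Price P = 184 - 3·(517/12) = 219/4.
Forge's profit: (219/4 - 25)·(119/12) = 295.0208.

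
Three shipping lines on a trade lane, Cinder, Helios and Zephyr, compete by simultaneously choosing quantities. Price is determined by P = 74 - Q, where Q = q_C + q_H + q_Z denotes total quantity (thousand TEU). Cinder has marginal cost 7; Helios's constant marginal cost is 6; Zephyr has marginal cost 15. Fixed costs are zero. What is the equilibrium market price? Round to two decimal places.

Cinder's profit: π_C = (74 - Q)q_C - (7q_C). Setting ∂π_C/∂q_C = 0: 67 - 2q_C - (q_H + q_Z) = 0.
Helios's profit: π_H = (74 - Q)q_H - (6q_H). Setting ∂π_H/∂q_H = 0: 68 - 2q_H - (q_C + q_Z) = 0.
Zephyr's first-order condition: 59 - 2q_Z - (q_C + q_H) = 0.
Adding the 3 conditions: 194 − 2Q − 2Q = 0, i.e. Q = 97/2.
Back-substituting: q_C = (67 − 97/2) = 37/2, q_H = (68 − 97/2) = 39/2, q_Z = (59 − 97/2) = 21/2.
Total output Q = 97/2, so price P = 74 - 97/2 = 51/2.

25.50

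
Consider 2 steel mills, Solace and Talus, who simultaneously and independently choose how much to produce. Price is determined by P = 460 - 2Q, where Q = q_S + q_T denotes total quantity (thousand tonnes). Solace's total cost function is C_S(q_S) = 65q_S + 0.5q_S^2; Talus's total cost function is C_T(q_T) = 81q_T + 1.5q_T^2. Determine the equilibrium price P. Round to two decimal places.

259.23

Solace's profit: π_S = (460 - 2Q)q_S - (65q_S + (1/2)q_S²). Setting ∂π_S/∂q_S = 0: 395 - 5q_S - 2(q_T) = 0.
Talus's first-order condition: 379 - 7q_T - 2(q_S) = 0.
So q_S = (395 - 2q_T)/5 and q_T = (379 - 2q_S)/7.
Substituting one into the other gives q_S = 64.7419 and q_T = 1105/31.
Total output Q = 100.3871, so price P = 460 - 2·100.3871 = 259.2258.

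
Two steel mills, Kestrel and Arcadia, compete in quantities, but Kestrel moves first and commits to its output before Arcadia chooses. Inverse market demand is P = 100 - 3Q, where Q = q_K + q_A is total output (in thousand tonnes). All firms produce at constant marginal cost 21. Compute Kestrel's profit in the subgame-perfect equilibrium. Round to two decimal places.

260.04

The follower Arcadia best-responds to any q_K: π_A = (100 - 3Q)q_A - 21q_A.
∂π_A/∂q_A = 79 - 3q_K - 6q_A = 0 gives the reaction function q_A = (79 - 3q_K)/6.
Kestrel substitutes q_A(q_K) into its own profit: π_K = q_K(100 - 3q_K - (79 - 3q_K)/2) - 21q_K = (121/2 - (3/2)q_K)q_K - 21q_K.
The leader's first-order condition 79/2 - 3q_K = 0 yields q_K = 79/6.
Then q_A = (79 - 3·(79/6))/6 = 79/12.
Price P = 100 - 3·(79/4) = 163/4.
Kestrel's profit: (163/4 - 21)·(79/6) = 260.0417.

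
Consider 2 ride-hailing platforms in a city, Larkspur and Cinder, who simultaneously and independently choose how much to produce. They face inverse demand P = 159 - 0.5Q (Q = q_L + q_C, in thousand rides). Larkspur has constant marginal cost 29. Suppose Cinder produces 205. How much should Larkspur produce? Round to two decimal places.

27.50

With the rival's output fixed at 205, Larkspur's profit is π_L = (159 - (1/2)·205 - (1/2)q_L)q_L - (29q_L) = (113/2 - (1/2)q_L)q_L - (29q_L).
∂π_L/∂q_L = 55/2 - q_L = 0, so q_L = 55/2.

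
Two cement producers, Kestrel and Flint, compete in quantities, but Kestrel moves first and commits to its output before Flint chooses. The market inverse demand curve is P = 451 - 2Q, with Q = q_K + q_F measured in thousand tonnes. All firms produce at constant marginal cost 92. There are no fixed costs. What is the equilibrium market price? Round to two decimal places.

181.75

The follower Flint best-responds to any q_K: π_F = (451 - 2Q)q_F - 92q_F.
Setting the follower's marginal profit to zero, 359 - 2q_K - 4q_F = 0, i.e. q_F = (359 - 2q_K)/4.
Kestrel substitutes q_F(q_K) into its own profit: π_K = q_K(451 - 2q_K - (359 - 2q_K)/2) - 92q_K = (543/2 - q_K)q_K - 92q_K.
Leader FOC: 359/2 - 2q_K = 0, so q_K = 359/4.
Then q_F = (359 - 2·(359/4))/4 = 359/8.
Total output Q = 1077/8, so price P = 451 - 2·(1077/8) = 727/4.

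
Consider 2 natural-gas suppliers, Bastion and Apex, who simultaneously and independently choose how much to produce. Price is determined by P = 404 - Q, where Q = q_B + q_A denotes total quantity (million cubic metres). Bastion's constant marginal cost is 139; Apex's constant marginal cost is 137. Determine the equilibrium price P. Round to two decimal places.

Bastion's profit: π_B = (404 - Q)q_B - (139q_B). Setting ∂π_B/∂q_B = 0: 265 - 2q_B - (q_A) = 0.
Apex's profit: π_A = (404 - Q)q_A - (137q_A). Setting ∂π_A/∂q_A = 0: 267 - 2q_A - (q_B) = 0.
Best responses: q_B = (265 - q_A)/2, q_A = (267 - q_B)/2.
Substituting one into the other gives q_B = 263/3 and q_A = 269/3.
Total output Q = 532/3, so price P = 404 - 532/3 = 680/3.

226.67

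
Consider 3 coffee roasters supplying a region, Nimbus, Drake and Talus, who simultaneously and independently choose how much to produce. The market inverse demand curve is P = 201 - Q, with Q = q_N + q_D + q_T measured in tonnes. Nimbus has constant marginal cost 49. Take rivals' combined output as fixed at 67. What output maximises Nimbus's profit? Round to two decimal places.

With rivals' combined output fixed at 67, Nimbus's profit is π_N = (201 - 67 - q_N)q_N - (49q_N) = (134 - q_N)q_N - (49q_N).
∂π_N/∂q_N = 85 - 2q_N = 0, so q_N = 85/2.

42.50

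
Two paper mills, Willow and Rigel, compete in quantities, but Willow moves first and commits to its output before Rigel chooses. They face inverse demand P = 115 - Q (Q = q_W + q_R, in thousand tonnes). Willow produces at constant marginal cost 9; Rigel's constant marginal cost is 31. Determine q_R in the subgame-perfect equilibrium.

10

The follower Rigel best-responds to any q_W: π_R = (115 - Q)q_R - 31q_R.
Follower FOC: 84 - q_W - 2q_R = 0, so q_R(q_W) = (84 - q_W)/2.
Willow substitutes q_R(q_W) into its own profit: π_W = q_W(115 - q_W - (84 - q_W)/2) - 9q_W = (73 - (1/2)q_W)q_W - 9q_W.
Leader FOC: 64 - q_W = 0, so q_W = 64.
Then q_R = (84 - 64)/2 = 10.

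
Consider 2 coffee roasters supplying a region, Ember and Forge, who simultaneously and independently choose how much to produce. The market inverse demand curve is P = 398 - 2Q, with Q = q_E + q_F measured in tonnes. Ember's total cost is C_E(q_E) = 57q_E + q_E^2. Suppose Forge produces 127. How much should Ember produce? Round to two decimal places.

With the rival's output fixed at 127, Ember's profit is π_E = (398 - 2·127 - 2q_E)q_E - (57q_E + q_E²) = (144 - 2q_E)q_E - (57q_E + q_E²).
∂π_E/∂q_E = 87 - 6q_E = 0, so q_E = 29/2.

14.50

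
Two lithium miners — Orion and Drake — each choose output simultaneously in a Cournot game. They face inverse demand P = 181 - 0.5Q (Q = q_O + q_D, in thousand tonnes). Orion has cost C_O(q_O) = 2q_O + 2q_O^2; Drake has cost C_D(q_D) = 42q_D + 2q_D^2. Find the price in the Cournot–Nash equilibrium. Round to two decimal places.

152.09

Orion's profit: π_O = (181 - 0.5Q)q_O - (2q_O + 2q_O²). Setting ∂π_O/∂q_O = 0: 179 - 5q_O - (1/2)(q_D) = 0.
Drake's profit: π_D = (181 - 0.5Q)q_D - (42q_D + 2q_D²). Setting ∂π_D/∂q_D = 0: 139 - 5q_D - (1/2)(q_O) = 0.
So q_O = (179 - (1/2)q_D)/5 and q_D = (139 - (1/2)q_O)/5.
Substituting one into the other gives q_O = 33.3535 and q_D = 24.4646.
Total output Q = 636/11, so price P = 181 - (1/2)·(636/11) = 1673/11.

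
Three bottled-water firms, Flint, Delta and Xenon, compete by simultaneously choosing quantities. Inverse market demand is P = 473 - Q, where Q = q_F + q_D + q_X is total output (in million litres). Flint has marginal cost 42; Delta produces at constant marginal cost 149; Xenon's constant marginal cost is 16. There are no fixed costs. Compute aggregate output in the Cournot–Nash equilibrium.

303

Flint's profit: π_F = (473 - Q)q_F - (42q_F). Setting ∂π_F/∂q_F = 0: 431 - 2q_F - (q_D + q_X) = 0.
Delta's profit: π_D = (473 - Q)q_D - (149q_D). Setting ∂π_D/∂q_D = 0: 324 - 2q_D - (q_F + q_X) = 0.
Xenon's profit: π_X = (473 - Q)q_X - (16q_X). Setting ∂π_X/∂q_X = 0: 457 - 2q_X - (q_F + q_D) = 0.
Summing all 3 equations gives 1212 − 4Q = 0, hence Q = 303.
Back-substituting: q_F = (431 − 303) = 128, q_D = (324 − 303) = 21, q_X = (457 − 303) = 154.
Total output Q = 128 + 21 + 154 = 303.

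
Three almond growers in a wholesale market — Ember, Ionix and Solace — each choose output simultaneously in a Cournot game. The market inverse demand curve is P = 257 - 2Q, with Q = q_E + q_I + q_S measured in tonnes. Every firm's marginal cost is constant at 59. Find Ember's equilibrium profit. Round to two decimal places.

Each firm earns π_i = (257 - 2Q)q_i - 59q_i.
Setting ∂π_i/∂q_i = 0 with rivals' quantities fixed: 198 - 4q_i - 2·Σ_{j≠i} q_j = 0.
By symmetry each firm produces the same amount; substituting Σ_{j≠i} q_j = 2q_i yields q_i = 198/8 = 99/4.
Price P = 257 - 2·(297/4) = 217/2.
Ember's profit: (217/2 - 59)·(99/4) = 1225.1250.

1225.13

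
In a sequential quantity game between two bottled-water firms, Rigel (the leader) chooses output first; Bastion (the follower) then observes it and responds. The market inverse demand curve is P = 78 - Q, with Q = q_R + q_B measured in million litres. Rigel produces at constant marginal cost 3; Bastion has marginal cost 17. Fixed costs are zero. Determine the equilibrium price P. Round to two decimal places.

The follower Bastion best-responds to any q_R: π_B = (78 - Q)q_B - 17q_B.
Setting the follower's marginal profit to zero, 61 - q_R - 2q_B = 0, i.e. q_B = (61 - q_R)/2.
Rigel substitutes q_B(q_R) into its own profit: π_R = q_R(78 - q_R - (61 - q_R)/2) - 3q_R = (95/2 - (1/2)q_R)q_R - 3q_R.
Leader FOC: 89/2 - q_R = 0, so q_R = 89/2.
Then q_B = (61 - 89/2)/2 = 33/4.
Total output Q = 211/4, so price P = 78 - 211/4 = 101/4.

25.25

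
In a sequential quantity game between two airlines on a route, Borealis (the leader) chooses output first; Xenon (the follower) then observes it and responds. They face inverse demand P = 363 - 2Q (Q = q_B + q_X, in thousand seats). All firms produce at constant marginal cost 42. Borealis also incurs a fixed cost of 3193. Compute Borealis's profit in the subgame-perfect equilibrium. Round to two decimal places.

3247.06

Solve by backward induction. Given q_B, the follower Xenon maximises π_X = (363 - 2q_B - 2q_X)q_X - 42q_X.
∂π_X/∂q_X = 321 - 2q_B - 4q_X = 0 gives the reaction function q_X = (321 - 2q_B)/4.
The leader anticipates this reaction. Substituting into P = 363 - 2Q gives P = 405/2 - q_B, so π_B = (405/2 - q_B)q_B - 42q_B.
Maximising: ∂π_B/∂q_B = 321/2 - 2q_B = 0, giving q_B = 321/4.
Then q_X = (321 - 2·(321/4))/4 = 321/8.
Price P = 363 - 2·(963/8) = 489/4.
Borealis's profit: (489/4 - 42)·(321/4) - 3193 = 3247.0625.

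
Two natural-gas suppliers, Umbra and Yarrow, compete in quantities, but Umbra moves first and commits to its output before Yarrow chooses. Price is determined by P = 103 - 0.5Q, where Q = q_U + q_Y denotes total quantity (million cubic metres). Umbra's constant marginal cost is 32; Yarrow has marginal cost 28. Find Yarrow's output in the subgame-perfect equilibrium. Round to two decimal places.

41.50

The follower Yarrow best-responds to any q_U: π_Y = (103 - 0.5Q)q_Y - 28q_Y.
∂π_Y/∂q_Y = 75 - (1/2)q_U - q_Y = 0 gives the reaction function q_Y = (75 - (1/2)q_U).
Umbra substitutes q_Y(q_U) into its own profit: π_U = q_U(103 - (1/2)q_U - (75 - (1/2)q_U)/2) - 32q_U = (131/2 - (1/4)q_U)q_U - 32q_U.
Leader FOC: 67/2 - (1/2)q_U = 0, so q_U = 67.
Then q_Y = (75 - (1/2)·67) = 83/2.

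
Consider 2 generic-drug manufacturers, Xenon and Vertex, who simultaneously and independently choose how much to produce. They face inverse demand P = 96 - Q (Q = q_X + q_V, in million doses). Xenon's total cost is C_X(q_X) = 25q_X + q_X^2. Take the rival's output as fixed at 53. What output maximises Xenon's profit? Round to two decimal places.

4.50

With the rival's output fixed at 53, Xenon's profit is π_X = (96 - 53 - q_X)q_X - (25q_X + q_X²) = (43 - q_X)q_X - (25q_X + q_X²).
∂π_X/∂q_X = 18 - 4q_X = 0, so q_X = 9/2.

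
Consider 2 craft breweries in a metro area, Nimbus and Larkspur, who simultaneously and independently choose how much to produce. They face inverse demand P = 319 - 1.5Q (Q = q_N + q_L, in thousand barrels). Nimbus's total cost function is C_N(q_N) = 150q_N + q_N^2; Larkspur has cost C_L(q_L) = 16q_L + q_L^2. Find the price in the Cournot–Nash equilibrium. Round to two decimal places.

Nimbus's profit: π_N = (319 - 1.5Q)q_N - (150q_N + q_N²). Setting ∂π_N/∂q_N = 0: 169 - 5q_N - (3/2)(q_L) = 0.
Larkspur's profit: π_L = (319 - 1.5Q)q_L - (16q_L + q_L²). Setting ∂π_L/∂q_L = 0: 303 - 5q_L - (3/2)(q_N) = 0.
Best responses: q_N = (169 - (3/2)q_L)/5, q_L = (303 - (3/2)q_N)/5.
Solving the pair: q_N = 1562/91, q_L = 55.4505.
Total output Q = 944/13, so price P = 319 - (3/2)·(944/13) = 210.0769.

210.08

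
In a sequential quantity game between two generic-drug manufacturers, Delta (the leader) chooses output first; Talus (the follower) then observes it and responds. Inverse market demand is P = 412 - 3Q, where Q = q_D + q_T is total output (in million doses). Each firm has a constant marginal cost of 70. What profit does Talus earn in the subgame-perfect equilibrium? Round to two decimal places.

The follower Talus best-responds to any q_D: π_T = (412 - 3Q)q_T - 70q_T.
Setting the follower's marginal profit to zero, 342 - 3q_D - 6q_T = 0, i.e. q_T = (342 - 3q_D)/6.
The leader anticipates this reaction. Substituting into P = 412 - 3Q gives P = 241 - (3/2)q_D, so π_D = (241 - (3/2)q_D)q_D - 70q_D.
The leader's first-order condition 171 - 3q_D = 0 yields q_D = 57.
Then q_T = (342 - 3·57)/6 = 57/2.
Price P = 412 - 3·(171/2) = 311/2.
Talus's profit: (311/2 - 70)·(57/2) = 2436.7500.

2436.75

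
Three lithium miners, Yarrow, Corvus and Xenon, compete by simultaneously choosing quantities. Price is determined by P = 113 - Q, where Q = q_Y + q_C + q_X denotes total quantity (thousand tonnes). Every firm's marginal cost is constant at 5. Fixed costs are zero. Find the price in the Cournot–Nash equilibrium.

A representative firm's profit is π_i = q_i(113 - Q) - 5q_i.
Setting ∂π_i/∂q_i = 0 with rivals' quantities fixed: 108 - 2q_i - Σ_{j≠i} q_j = 0.
By symmetry each firm produces the same amount; substituting Σ_{j≠i} q_j = 2q_i yields q_i = 108/4 = 27.
Total output Q = 81, so price P = 113 - 81 = 32.

32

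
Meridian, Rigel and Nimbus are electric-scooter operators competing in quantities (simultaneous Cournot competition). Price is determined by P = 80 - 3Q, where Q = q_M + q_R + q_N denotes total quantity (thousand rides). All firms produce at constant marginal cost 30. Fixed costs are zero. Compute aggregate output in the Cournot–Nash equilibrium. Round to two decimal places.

Each firm earns π_i = (80 - 3Q)q_i - 30q_i.
First-order condition (treating rivals' output as given): 50 - 6q_i - 3·Σ_{j≠i} q_j = 0.
By symmetry each firm produces the same amount; substituting Σ_{j≠i} q_j = 2q_i yields q_i = 50/12 = 25/6.
Total output Q = 25/6 + 25/6 + 25/6 = 25/2.

12.50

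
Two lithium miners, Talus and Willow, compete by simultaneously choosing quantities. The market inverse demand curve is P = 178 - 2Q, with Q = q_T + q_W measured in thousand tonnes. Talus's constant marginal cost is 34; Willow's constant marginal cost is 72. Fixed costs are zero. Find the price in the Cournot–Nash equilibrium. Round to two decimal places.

Talus's profit: π_T = (178 - 2Q)q_T - (34q_T). Setting ∂π_T/∂q_T = 0: 144 - 4q_T - 2(q_W) = 0.
Willow's profit: π_W = (178 - 2Q)q_W - (72q_W). Setting ∂π_W/∂q_W = 0: 106 - 4q_W - 2(q_T) = 0.
So q_T = (144 - 2q_W)/4 and q_W = (106 - 2q_T)/4.
Substituting one into the other gives q_T = 91/3 and q_W = 34/3.
Total output Q = 125/3, so price P = 178 - 2·(125/3) = 284/3.

94.67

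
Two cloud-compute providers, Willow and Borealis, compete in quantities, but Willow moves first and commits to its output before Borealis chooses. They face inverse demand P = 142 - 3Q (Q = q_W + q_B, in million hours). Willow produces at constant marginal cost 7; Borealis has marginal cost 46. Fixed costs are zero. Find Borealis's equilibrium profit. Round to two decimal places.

The follower Borealis best-responds to any q_W: π_B = (142 - 3Q)q_B - 46q_B.
Setting the follower's marginal profit to zero, 96 - 3q_W - 6q_B = 0, i.e. q_B = (96 - 3q_W)/6.
The leader anticipates this reaction. Substituting into P = 142 - 3Q gives P = 94 - (3/2)q_W, so π_W = (94 - (3/2)q_W)q_W - 7q_W.
The leader's first-order condition 87 - 3q_W = 0 yields q_W = 29.
Then q_B = (96 - 3·29)/6 = 3/2.
Price P = 142 - 3·(61/2) = 101/2.
Borealis's profit: (101/2 - 46)·(3/2) = 27/4.

6.75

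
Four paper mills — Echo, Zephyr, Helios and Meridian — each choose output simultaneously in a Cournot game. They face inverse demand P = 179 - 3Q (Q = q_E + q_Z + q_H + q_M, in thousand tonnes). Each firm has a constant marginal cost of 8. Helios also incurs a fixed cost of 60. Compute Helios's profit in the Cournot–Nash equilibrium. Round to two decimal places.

329.88

A representative firm's profit is π_i = q_i(179 - 3Q) - 8q_i.
First-order condition (treating rivals' output as given): 171 - 6q_i - 3·Σ_{j≠i} q_j = 0.
By symmetry each firm produces the same amount; substituting Σ_{j≠i} q_j = 3q_i yields q_i = 171/15 = 57/5.
Price P = 179 - 3·(228/5) = 211/5.
Helios's profit: (211/5 - 8)·(57/5) - 60 = 329.8800.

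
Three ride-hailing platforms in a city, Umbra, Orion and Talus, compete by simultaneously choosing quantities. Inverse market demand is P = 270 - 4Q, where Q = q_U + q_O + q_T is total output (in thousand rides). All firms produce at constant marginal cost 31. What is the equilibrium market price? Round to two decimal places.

A representative firm's profit is π_i = q_i(270 - 4Q) - 31q_i.
Setting ∂π_i/∂q_i = 0 with rivals' quantities fixed: 239 - 8q_i - 4·Σ_{j≠i} q_j = 0.
By symmetry each firm produces the same amount; substituting Σ_{j≠i} q_j = 2q_i yields q_i = 239/16.
Total output Q = 717/16, so price P = 270 - 4·(717/16) = 363/4.

90.75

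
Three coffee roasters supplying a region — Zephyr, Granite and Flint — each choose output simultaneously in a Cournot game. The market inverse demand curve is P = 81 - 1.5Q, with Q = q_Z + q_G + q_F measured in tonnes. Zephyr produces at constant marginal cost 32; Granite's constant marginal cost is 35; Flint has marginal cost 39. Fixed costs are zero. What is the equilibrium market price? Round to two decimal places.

Zephyr's profit: π_Z = (81 - 1.5Q)q_Z - (32q_Z). Setting ∂π_Z/∂q_Z = 0: 49 - 3q_Z - (3/2)(q_G + q_F) = 0.
Granite's first-order condition: 46 - 3q_G - (3/2)(q_Z + q_F) = 0.
Flint's first-order condition: 42 - 3q_F - (3/2)(q_Z + q_G) = 0.
Adding the 3 first-order conditions: 137 − 6Q = 0, so Q = 137/6.
Back-substituting: q_Z = (49 − 137/4)/(3/2) = 59/6, q_G = (46 − 137/4)/(3/2) = 47/6, q_F = (42 − 137/4)/(3/2) = 31/6.
Total output Q = 137/6, so price P = 81 - (3/2)·(137/6) = 187/4.

46.75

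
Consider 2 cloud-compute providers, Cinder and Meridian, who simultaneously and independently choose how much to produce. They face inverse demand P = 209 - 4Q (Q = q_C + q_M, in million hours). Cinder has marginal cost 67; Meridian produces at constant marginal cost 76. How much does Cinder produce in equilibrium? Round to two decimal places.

12.58

Cinder's profit: π_C = (209 - 4Q)q_C - (67q_C). Setting ∂π_C/∂q_C = 0: 142 - 8q_C - 4(q_M) = 0.
Meridian's first-order condition: 133 - 8q_M - 4(q_C) = 0.
Best responses: q_C = (142 - 4q_M)/8, q_M = (133 - 4q_C)/8.
Substituting one into the other gives q_C = 151/12 and q_M = 31/3.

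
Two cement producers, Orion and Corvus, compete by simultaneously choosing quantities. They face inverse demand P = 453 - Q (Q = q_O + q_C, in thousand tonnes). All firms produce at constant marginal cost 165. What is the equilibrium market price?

261

A representative firm's profit is π_i = q_i(453 - Q) - 165q_i.
Setting ∂π_i/∂q_i = 0 with rivals' quantities fixed: 288 - 2q_i - q_j = 0.
With identical firms every q_j equals q_i, so q_j = q_i and 288 = 3q_i, giving q_i = 96.
Total output Q = 192, so price P = 453 - 192 = 261.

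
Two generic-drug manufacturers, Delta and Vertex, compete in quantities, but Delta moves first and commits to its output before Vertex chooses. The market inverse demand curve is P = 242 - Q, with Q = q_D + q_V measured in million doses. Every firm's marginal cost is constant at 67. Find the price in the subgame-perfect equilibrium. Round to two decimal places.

The follower Vertex best-responds to any q_D: π_V = (242 - Q)q_V - 67q_V.
∂π_V/∂q_V = 175 - q_D - 2q_V = 0 gives the reaction function q_V = (175 - q_D)/2.
Delta substitutes q_V(q_D) into its own profit: π_D = q_D(242 - q_D - (175 - q_D)/2) - 67q_D = (309/2 - (1/2)q_D)q_D - 67q_D.
The leader's first-order condition 175/2 - q_D = 0 yields q_D = 175/2.
Then q_V = (175 - 175/2)/2 = 175/4.
Total output Q = 525/4, so price P = 242 - 525/4 = 443/4.

110.75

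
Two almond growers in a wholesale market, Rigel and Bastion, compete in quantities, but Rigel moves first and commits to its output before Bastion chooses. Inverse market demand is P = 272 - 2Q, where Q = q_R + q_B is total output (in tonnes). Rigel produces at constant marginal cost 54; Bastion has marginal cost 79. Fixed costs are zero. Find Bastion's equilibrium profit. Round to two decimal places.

639.03

The follower Bastion best-responds to any q_R: π_B = (272 - 2Q)q_B - 79q_B.
∂π_B/∂q_B = 193 - 2q_R - 4q_B = 0 gives the reaction function q_B = (193 - 2q_R)/4.
Rigel substitutes q_B(q_R) into its own profit: π_R = q_R(272 - 2q_R - (193 - 2q_R)/2) - 54q_R = (351/2 - q_R)q_R - 54q_R.
The leader's first-order condition 243/2 - 2q_R = 0 yields q_R = 243/4.
Then q_B = (193 - 2·(243/4))/4 = 143/8.
Price P = 272 - 2·(629/8) = 459/4.
Bastion's profit: (459/4 - 79)·(143/8) = 639.0313.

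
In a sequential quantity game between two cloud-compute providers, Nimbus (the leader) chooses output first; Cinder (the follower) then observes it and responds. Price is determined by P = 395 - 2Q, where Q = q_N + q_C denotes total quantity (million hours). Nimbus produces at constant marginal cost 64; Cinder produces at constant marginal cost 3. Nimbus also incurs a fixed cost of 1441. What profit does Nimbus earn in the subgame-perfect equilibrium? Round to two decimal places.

The follower Cinder best-responds to any q_N: π_C = (395 - 2Q)q_C - 3q_C.
Setting the follower's marginal profit to zero, 392 - 2q_N - 4q_C = 0, i.e. q_C = (392 - 2q_N)/4.
Nimbus substitutes q_C(q_N) into its own profit: π_N = q_N(395 - 2q_N - (392 - 2q_N)/2) - 64q_N = (199 - q_N)q_N - 64q_N.
Leader FOC: 135 - 2q_N = 0, so q_N = 135/2.
Then q_C = (392 - 2·(135/2))/4 = 257/4.
Price P = 395 - 2·(527/4) = 263/2.
Nimbus's profit: (263/2 - 64)·(135/2) - 1441 = 3115.2500.

3115.25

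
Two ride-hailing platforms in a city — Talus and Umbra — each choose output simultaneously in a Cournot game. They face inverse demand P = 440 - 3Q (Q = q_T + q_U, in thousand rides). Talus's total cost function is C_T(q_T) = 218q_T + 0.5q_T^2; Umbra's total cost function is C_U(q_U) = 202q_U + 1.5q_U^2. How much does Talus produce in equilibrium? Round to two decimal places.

Talus's profit: π_T = (440 - 3Q)q_T - (218q_T + (1/2)q_T²). Setting ∂π_T/∂q_T = 0: 222 - 7q_T - 3(q_U) = 0.
Umbra's first-order condition: 238 - 9q_U - 3(q_T) = 0.
Best responses: q_T = (222 - 3q_U)/7, q_U = (238 - 3q_T)/9.
Substituting one into the other gives q_T = 214/9 and q_U = 500/27.

23.78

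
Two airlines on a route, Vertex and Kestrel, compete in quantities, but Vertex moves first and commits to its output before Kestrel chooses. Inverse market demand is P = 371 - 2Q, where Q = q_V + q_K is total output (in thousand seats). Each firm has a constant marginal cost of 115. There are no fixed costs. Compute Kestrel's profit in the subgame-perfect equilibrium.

2048

The follower Kestrel best-responds to any q_V: π_K = (371 - 2Q)q_K - 115q_K.
Follower FOC: 256 - 2q_V - 4q_K = 0, so q_K(q_V) = (256 - 2q_V)/4.
The leader anticipates this reaction. Substituting into P = 371 - 2Q gives P = 243 - q_V, so π_V = (243 - q_V)q_V - 115q_V.
The leader's first-order condition 128 - 2q_V = 0 yields q_V = 64.
Then q_K = (256 - 2·64)/4 = 32.
Price P = 371 - 2·96 = 179.
Kestrel's profit: (179 - 115)·32 = 2048.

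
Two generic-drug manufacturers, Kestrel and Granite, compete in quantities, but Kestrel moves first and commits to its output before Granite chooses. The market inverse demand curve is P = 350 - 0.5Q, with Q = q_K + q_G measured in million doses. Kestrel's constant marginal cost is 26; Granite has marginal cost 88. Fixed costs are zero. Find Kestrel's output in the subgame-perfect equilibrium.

Solve by backward induction. Given q_K, the follower Granite maximises π_G = (350 - (1/2)q_K - (1/2)q_G)q_G - 88q_G.
Setting the follower's marginal profit to zero, 262 - (1/2)q_K - q_G = 0, i.e. q_G = (262 - (1/2)q_K).
Kestrel substitutes q_G(q_K) into its own profit: π_K = q_K(350 - (1/2)q_K - (262 - (1/2)q_K)/2) - 26q_K = (219 - (1/4)q_K)q_K - 26q_K.
Maximising: ∂π_K/∂q_K = 193 - (1/2)q_K = 0, giving q_K = 386.
Then q_G = (262 - (1/2)·386) = 69.

386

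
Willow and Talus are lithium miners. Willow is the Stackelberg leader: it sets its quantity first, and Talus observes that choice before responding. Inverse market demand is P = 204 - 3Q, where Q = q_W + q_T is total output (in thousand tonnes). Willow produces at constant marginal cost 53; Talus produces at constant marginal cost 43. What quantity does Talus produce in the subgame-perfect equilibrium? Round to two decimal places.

The follower Talus best-responds to any q_W: π_T = (204 - 3Q)q_T - 43q_T.
Setting the follower's marginal profit to zero, 161 - 3q_W - 6q_T = 0, i.e. q_T = (161 - 3q_W)/6.
Willow substitutes q_T(q_W) into its own profit: π_W = q_W(204 - 3q_W - (161 - 3q_W)/2) - 53q_W = (247/2 - (3/2)q_W)q_W - 53q_W.
The leader's first-order condition 141/2 - 3q_W = 0 yields q_W = 47/2.
Then q_T = (161 - 3·(47/2))/6 = 181/12.

15.08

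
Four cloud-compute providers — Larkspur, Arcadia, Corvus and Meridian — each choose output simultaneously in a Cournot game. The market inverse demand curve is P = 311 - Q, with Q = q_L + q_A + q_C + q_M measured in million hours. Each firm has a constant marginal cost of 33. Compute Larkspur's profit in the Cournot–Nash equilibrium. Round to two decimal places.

3091.36

A representative firm's profit is π_i = q_i(311 - Q) - 33q_i.
Setting ∂π_i/∂q_i = 0 with rivals' quantities fixed: 278 - 2q_i - Σ_{j≠i} q_j = 0.
With identical firms every q_j equals q_i, so Σ_{j≠i} q_j = 3q_i and 278 = 5q_i, giving q_i = 278/5.
Price P = 311 - 1112/5 = 443/5.
Larkspur's profit: (443/5 - 33)·(278/5) = 3091.3600.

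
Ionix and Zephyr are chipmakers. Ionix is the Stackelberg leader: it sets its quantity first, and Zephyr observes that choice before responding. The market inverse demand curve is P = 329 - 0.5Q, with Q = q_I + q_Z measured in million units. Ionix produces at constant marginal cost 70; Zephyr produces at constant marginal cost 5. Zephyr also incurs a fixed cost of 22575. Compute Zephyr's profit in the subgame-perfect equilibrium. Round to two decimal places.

The follower Zephyr best-responds to any q_I: π_Z = (329 - 0.5Q)q_Z - 5q_Z.
Setting the follower's marginal profit to zero, 324 - (1/2)q_I - q_Z = 0, i.e. q_Z = (324 - (1/2)q_I).
Ionix substitutes q_Z(q_I) into its own profit: π_I = q_I(329 - (1/2)q_I - (324 - (1/2)q_I)/2) - 70q_I = (167 - (1/4)q_I)q_I - 70q_I.
The leader's first-order condition 97 - (1/2)q_I = 0 yields q_I = 194.
Then q_Z = (324 - (1/2)·194) = 227.
Price P = 329 - (1/2)·421 = 237/2.
Zephyr's profit: (237/2 - 5)·227 - 22575 = 3189.5000.

3189.50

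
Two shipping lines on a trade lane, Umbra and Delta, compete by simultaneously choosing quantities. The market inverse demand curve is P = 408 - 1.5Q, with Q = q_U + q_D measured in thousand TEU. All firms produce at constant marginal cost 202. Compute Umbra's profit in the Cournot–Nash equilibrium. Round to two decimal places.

3143.41

A representative firm's profit is π_i = q_i(408 - 1.5Q) - 202q_i.
Setting ∂π_i/∂q_i = 0 with rivals' quantities fixed: 206 - 3q_i - (3/2)q_j = 0.
By symmetry each firm produces the same amount; substituting q_j = q_i yields q_i = 206/(9/2) = 412/9.
Price P = 408 - (3/2)·(824/9) = 812/3.
Umbra's profit: (812/3 - 202)·(412/9) = 3143.4074.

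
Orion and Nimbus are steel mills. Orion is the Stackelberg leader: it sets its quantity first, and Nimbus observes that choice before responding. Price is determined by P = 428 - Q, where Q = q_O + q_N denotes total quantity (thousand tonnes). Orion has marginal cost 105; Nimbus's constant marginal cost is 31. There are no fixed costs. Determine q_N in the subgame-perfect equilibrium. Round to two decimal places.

The follower Nimbus best-responds to any q_O: π_N = (428 - Q)q_N - 31q_N.
Setting the follower's marginal profit to zero, 397 - q_O - 2q_N = 0, i.e. q_N = (397 - q_O)/2.
The leader anticipates this reaction. Substituting into P = 428 - Q gives P = 459/2 - (1/2)q_O, so π_O = (459/2 - (1/2)q_O)q_O - 105q_O.
Maximising: ∂π_O/∂q_O = 249/2 - q_O = 0, giving q_O = 249/2.
Then q_N = (397 - 249/2)/2 = 545/4.

136.25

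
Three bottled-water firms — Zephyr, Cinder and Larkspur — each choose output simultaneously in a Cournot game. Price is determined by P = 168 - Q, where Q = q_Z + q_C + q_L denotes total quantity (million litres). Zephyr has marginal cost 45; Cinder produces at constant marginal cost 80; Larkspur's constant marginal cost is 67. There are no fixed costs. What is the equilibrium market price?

90

Zephyr's profit: π_Z = (168 - Q)q_Z - (45q_Z). Setting ∂π_Z/∂q_Z = 0: 123 - 2q_Z - (q_C + q_L) = 0.
Cinder's profit: π_C = (168 - Q)q_C - (80q_C). Setting ∂π_C/∂q_C = 0: 88 - 2q_C - (q_Z + q_L) = 0.
Larkspur's profit: π_L = (168 - Q)q_L - (67q_L). Setting ∂π_L/∂q_L = 0: 101 - 2q_L - (q_Z + q_C) = 0.
Summing all 3 equations gives 312 − 4Q = 0, hence Q = 78.
Back-substituting: q_Z = (123 − 78) = 45, q_C = (88 − 78) = 10, q_L = (101 − 78) = 23.
Total output Q = 78, so price P = 168 - 78 = 90.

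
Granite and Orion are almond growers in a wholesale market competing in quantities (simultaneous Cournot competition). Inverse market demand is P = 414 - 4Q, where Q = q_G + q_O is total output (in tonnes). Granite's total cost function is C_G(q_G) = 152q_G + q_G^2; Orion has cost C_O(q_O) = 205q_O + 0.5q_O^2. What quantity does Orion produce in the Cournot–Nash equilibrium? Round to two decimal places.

14.08

Granite's profit: π_G = (414 - 4Q)q_G - (152q_G + q_G²). Setting ∂π_G/∂q_G = 0: 262 - 10q_G - 4(q_O) = 0.
Orion's first-order condition: 209 - 9q_O - 4(q_G) = 0.
So q_G = (262 - 4q_O)/10 and q_O = (209 - 4q_G)/9.
Substituting one into the other gives q_G = 761/37 and q_O = 521/37.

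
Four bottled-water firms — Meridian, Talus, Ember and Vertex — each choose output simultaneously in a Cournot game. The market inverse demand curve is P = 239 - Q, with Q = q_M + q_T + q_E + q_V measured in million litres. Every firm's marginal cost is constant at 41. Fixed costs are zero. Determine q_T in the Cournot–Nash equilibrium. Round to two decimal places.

39.60

A representative firm's profit is π_i = q_i(239 - Q) - 41q_i.
Setting ∂π_i/∂q_i = 0 with rivals' quantities fixed: 198 - 2q_i - Σ_{j≠i} q_j = 0.
With identical firms every q_j equals q_i, so Σ_{j≠i} q_j = 3q_i and 198 = 5q_i, giving q_i = 198/5.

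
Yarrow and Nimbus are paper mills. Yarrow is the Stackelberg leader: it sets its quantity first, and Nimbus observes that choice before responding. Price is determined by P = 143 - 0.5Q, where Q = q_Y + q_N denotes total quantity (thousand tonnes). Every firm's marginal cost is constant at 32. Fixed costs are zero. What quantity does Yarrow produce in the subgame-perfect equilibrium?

111

Solve by backward induction. Given q_Y, the follower Nimbus maximises π_N = (143 - (1/2)q_Y - (1/2)q_N)q_N - 32q_N.
Follower FOC: 111 - (1/2)q_Y - q_N = 0, so q_N(q_Y) = (111 - (1/2)q_Y).
Yarrow substitutes q_N(q_Y) into its own profit: π_Y = q_Y(143 - (1/2)q_Y - (111 - (1/2)q_Y)/2) - 32q_Y = (175/2 - (1/4)q_Y)q_Y - 32q_Y.
The leader's first-order condition 111/2 - (1/2)q_Y = 0 yields q_Y = 111.
Then q_N = (111 - (1/2)·111) = 111/2.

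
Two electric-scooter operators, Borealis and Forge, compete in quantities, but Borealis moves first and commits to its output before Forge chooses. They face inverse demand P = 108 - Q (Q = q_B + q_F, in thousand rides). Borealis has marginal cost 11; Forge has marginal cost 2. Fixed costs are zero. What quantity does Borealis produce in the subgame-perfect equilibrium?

44

Solve by backward induction. Given q_B, the follower Forge maximises π_F = (108 - q_B - q_F)q_F - 2q_F.
Follower FOC: 106 - q_B - 2q_F = 0, so q_F(q_B) = (106 - q_B)/2.
Borealis substitutes q_F(q_B) into its own profit: π_B = q_B(108 - q_B - (106 - q_B)/2) - 11q_B = (55 - (1/2)q_B)q_B - 11q_B.
Leader FOC: 44 - q_B = 0, so q_B = 44.
Then q_F = (106 - 44)/2 = 31.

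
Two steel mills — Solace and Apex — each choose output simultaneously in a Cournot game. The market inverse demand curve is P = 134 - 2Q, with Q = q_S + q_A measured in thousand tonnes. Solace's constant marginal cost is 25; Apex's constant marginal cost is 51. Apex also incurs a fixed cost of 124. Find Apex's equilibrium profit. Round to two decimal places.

Solace's profit: π_S = (134 - 2Q)q_S - (25q_S). Setting ∂π_S/∂q_S = 0: 109 - 4q_S - 2(q_A) = 0.
Apex's first-order condition: 83 - 4q_A - 2(q_S) = 0.
Best responses: q_S = (109 - 2q_A)/4, q_A = (83 - 2q_S)/4.
Substituting one into the other gives q_S = 45/2 and q_A = 19/2.
Price P = 134 - 2·32 = 70.
Apex's profit: (70 - 51)·(19/2) - 124 = 113/2.

56.50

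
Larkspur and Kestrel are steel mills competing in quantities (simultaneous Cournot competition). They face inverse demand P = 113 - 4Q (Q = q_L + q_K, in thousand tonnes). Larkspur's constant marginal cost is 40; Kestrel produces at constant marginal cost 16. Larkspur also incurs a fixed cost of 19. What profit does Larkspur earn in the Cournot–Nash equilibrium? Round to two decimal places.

Larkspur's profit: π_L = (113 - 4Q)q_L - (40q_L). Setting ∂π_L/∂q_L = 0: 73 - 8q_L - 4(q_K) = 0.
Kestrel's first-order condition: 97 - 8q_K - 4(q_L) = 0.
Best responses: q_L = (73 - 4q_K)/8, q_K = (97 - 4q_L)/8.
Substituting one into the other gives q_L = 49/12 and q_K = 121/12.
Price P = 113 - 4·(85/6) = 169/3.
Larkspur's profit: (169/3 - 40)·(49/12) - 19 = 1717/36.

47.69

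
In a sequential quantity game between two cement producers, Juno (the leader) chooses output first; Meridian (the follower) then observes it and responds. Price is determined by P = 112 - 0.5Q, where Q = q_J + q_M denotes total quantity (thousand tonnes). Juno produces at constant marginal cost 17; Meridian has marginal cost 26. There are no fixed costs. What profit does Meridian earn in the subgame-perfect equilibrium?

578

Solve by backward induction. Given q_J, the follower Meridian maximises π_M = (112 - (1/2)q_J - (1/2)q_M)q_M - 26q_M.
Follower FOC: 86 - (1/2)q_J - q_M = 0, so q_M(q_J) = (86 - (1/2)q_J).
Juno substitutes q_M(q_J) into its own profit: π_J = q_J(112 - (1/2)q_J - (86 - (1/2)q_J)/2) - 17q_J = (69 - (1/4)q_J)q_J - 17q_J.
Leader FOC: 52 - (1/2)q_J = 0, so q_J = 104.
Then q_M = (86 - (1/2)·104) = 34.
Price P = 112 - (1/2)·138 = 43.
Meridian's profit: (43 - 26)·34 = 578.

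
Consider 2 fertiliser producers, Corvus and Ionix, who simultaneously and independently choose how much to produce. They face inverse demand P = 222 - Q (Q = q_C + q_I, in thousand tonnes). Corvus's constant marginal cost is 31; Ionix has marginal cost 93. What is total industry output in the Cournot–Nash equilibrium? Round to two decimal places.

Corvus's profit: π_C = (222 - Q)q_C - (31q_C). Setting ∂π_C/∂q_C = 0: 191 - 2q_C - (q_I) = 0.
Ionix's profit: π_I = (222 - Q)q_I - (93q_I). Setting ∂π_I/∂q_I = 0: 129 - 2q_I - (q_C) = 0.
So q_C = (191 - q_I)/2 and q_I = (129 - q_C)/2.
Substituting one into the other gives q_C = 253/3 and q_I = 67/3.
Total output Q = 253/3 + 67/3 = 320/3.

106.67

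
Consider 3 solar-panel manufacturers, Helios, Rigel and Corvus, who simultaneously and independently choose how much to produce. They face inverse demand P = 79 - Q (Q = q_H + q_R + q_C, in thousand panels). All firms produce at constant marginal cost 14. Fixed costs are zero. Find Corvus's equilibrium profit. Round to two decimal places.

264.06

A representative firm's profit is π_i = q_i(79 - Q) - 14q_i.
First-order condition (treating rivals' output as given): 65 - 2q_i - Σ_{j≠i} q_j = 0.
By symmetry each firm produces the same amount; substituting Σ_{j≠i} q_j = 2q_i yields q_i = 65/4.
Price P = 79 - 195/4 = 121/4.
Corvus's profit: (121/4 - 14)·(65/4) = 264.0625.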